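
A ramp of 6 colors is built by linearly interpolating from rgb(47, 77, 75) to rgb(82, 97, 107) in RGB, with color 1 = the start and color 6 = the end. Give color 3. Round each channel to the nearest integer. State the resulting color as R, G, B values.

With 6 swatches and endpoints inclusive, swatch 3 sits at t = (3 − 1)/(6 − 1) = 2/5 ≈ 0.4.
R = 47 + 0.4 × (82 − 47) = 61 → 61
G = 77 + 0.4 × (97 − 77) = 85 → 85
B = 75 + 0.4 × (107 − 75) = 87.8 → 88

(61, 85, 88)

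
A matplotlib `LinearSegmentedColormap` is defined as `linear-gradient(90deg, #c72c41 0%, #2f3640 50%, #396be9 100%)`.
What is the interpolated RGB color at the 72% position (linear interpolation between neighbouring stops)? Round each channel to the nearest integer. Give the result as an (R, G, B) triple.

(51, 77, 138)

72% lies between the 50% and 100% stops, so the local fraction is t = (72 − 50)/(100 − 50) = 22/50 ≈ 0.44.
#2f3640 → (47, 54, 64); #396be9 → (57, 107, 233).
R = 47 + 0.44 × (57 − 47) = 51.4 → 51
G = 54 + 0.44 × (107 − 54) = 77.32 → 77
B = 64 + 0.44 × (233 − 64) = 138.36 → 138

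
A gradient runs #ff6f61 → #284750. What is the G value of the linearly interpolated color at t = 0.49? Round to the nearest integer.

91

G₁ = 111 (from #ff6f61), G₂ = 71 (from #284750).
G = 111 + 0.49 × (71 − 111) = 91.4 → 91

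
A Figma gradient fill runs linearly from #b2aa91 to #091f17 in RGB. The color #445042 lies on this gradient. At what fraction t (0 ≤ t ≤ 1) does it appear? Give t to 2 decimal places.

0.65

Invert the lerp on the R channel (largest span, 169): t = (68 − 178) / (9 − 178) = -110/-169 = 0.65089.
Check on G: (80 − 170)/(31 − 170) = 0.6475 ✓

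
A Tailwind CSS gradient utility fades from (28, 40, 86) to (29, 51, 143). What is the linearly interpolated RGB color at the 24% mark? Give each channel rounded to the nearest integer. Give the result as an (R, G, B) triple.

24% corresponds to t = 0.24.
R = 28 + 0.24 × (29 − 28) = 28 + 0.24 × 1 = 28.24 → 28
G = 40 + 0.24 × (51 − 40) = 40 + 0.24 × 11 = 42.64 → 43
B = 86 + 0.24 × (143 − 86) = 86 + 0.24 × 57 = 99.68 → 100
So the blended color is (28, 43, 100), about #1c2b64.

(28, 43, 100)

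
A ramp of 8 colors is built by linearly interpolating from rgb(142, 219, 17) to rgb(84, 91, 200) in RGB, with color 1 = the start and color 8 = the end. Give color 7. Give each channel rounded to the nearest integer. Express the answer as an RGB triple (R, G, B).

With 8 swatches and endpoints inclusive, swatch 7 sits at t = (7 − 1)/(8 − 1) = 6/7 ≈ 0.8571.
R = 142 + 0.8571 × (84 − 142) = 92.288 → 92
G = 219 + 0.8571 × (91 − 219) = 109.291 → 109
B = 17 + 0.8571 × (200 − 17) = 173.849 → 174

(92, 109, 174)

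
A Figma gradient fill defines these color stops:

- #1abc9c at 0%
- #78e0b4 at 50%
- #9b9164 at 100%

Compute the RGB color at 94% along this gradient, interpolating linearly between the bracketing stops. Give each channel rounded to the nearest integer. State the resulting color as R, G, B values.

94% lies between the 50% and 100% stops, so the local fraction is t = (94 − 50)/(100 − 50) = 44/50 ≈ 0.88.
#78e0b4 → (120, 224, 180); #9b9164 → (155, 145, 100).
R = 120 + 0.88 × (155 − 120) = 150.8 → 151
G = 224 + 0.88 × (145 − 224) = 154.48 → 154
B = 180 + 0.88 × (100 − 180) = 109.6 → 110

(151, 154, 110)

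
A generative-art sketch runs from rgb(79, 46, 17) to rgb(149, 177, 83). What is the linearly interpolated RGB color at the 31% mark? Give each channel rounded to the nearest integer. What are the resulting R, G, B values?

31% corresponds to t = 0.31.
R = 79 + 0.31 × (149 − 79) = 79 + 0.31 × 70 = 100.7 → 101
G = 46 + 0.31 × (177 − 46) = 46 + 0.31 × 131 = 86.61 → 87
B = 17 + 0.31 × (83 − 17) = 17 + 0.31 × 66 = 37.46 → 37

(101, 87, 37)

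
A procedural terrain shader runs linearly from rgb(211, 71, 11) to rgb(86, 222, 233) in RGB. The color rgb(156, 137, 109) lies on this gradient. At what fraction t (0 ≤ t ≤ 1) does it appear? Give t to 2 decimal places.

Invert the lerp on the B channel (largest span, 222): t = (109 − 11) / (233 − 11) = 98/222 = 0.44144.
Check on R: (156 − 211)/(86 − 211) = 0.44 ✓

0.44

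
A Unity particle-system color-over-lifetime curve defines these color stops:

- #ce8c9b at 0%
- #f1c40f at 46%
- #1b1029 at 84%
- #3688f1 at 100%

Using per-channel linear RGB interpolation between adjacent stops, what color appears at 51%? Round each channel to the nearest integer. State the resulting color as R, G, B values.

51% lies between the 46% and 84% stops, so the local fraction is t = (51 − 46)/(84 − 46) = 5/38 ≈ 0.1316.
#f1c40f → (241, 196, 15); #1b1029 → (27, 16, 41).
R = 241 + 0.1316 × (27 − 241) = 212.838 → 213
G = 196 + 0.1316 × (16 − 196) = 172.312 → 172
B = 15 + 0.1316 × (41 − 15) = 18.422 → 18

(213, 172, 18)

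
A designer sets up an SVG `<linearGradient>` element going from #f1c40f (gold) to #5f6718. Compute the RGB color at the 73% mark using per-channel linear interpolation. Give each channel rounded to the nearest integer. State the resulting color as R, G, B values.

(134, 128, 22)

#f1c40f → (241, 196, 15); #5f6718 → (95, 103, 24).
73% corresponds to t = 0.73.
R = 241 + 0.73 × (95 − 241) = 241 + 0.73 × -146 = 134.42 → 134
G = 196 + 0.73 × (103 − 196) = 196 + 0.73 × -93 = 128.11 → 128
B = 15 + 0.73 × (24 − 15) = 15 + 0.73 × 9 = 21.57 → 22
So the blended color is (134, 128, 22), about #868016.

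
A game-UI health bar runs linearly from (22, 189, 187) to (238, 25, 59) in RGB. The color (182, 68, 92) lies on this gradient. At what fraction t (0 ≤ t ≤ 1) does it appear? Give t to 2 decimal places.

Invert the lerp on the R channel (largest span, 216): t = (182 − 22) / (238 − 22) = 160/216 = 0.74074.
Check on G: (68 − 189)/(25 − 189) = 0.7378 ✓

0.74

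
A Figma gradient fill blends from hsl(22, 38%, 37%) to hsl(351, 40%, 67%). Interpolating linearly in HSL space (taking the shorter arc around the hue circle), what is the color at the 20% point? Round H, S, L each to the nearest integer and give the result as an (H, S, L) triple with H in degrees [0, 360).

(16, 38, 43)

Hue: 351 − 22 = 329°, but |329| > 180 so the shorter arc goes the other way: Δh = 329 − 360 = -31°.
H = 22 + 0.2 × (-31) = 15.8 → 16°
S = 38 + 0.2 × (40 − 38) = 38.4 → 38%
L = 37 + 0.2 × (67 − 37) = 43 → 43%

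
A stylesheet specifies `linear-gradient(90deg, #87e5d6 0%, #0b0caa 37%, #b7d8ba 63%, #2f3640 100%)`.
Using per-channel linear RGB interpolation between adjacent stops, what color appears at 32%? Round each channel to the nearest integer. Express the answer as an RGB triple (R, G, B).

(28, 41, 176)

32% lies between the 0% and 37% stops, so the local fraction is t = (32 − 0)/(37 − 0) = 32/37 ≈ 0.8649.
#87e5d6 → (135, 229, 214); #0b0caa → (11, 12, 170).
R = 135 + 0.8649 × (11 − 135) = 27.752 → 28
G = 229 + 0.8649 × (12 − 229) = 41.317 → 41
B = 214 + 0.8649 × (170 − 214) = 175.944 → 176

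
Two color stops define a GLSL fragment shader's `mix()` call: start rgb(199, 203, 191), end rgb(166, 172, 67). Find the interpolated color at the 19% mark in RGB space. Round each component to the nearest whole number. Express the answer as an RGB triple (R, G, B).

19% corresponds to t = 0.19.
R = 199 + 0.19 × (166 − 199) = 199 + 0.19 × -33 = 192.73 → 193
G = 203 + 0.19 × (172 − 203) = 203 + 0.19 × -31 = 197.11 → 197
B = 191 + 0.19 × (67 − 191) = 191 + 0.19 × -124 = 167.44 → 167

(193, 197, 167)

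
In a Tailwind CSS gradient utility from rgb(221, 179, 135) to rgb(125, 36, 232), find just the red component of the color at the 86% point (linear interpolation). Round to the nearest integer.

138

R = 221 + 0.86 × (125 − 221) = 138.44 → 138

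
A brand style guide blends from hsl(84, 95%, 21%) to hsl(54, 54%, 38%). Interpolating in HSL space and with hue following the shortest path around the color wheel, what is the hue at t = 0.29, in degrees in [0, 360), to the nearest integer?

75

Hue arc: Δh = 54 − 84 = -30° (|Δh| ≤ 180, already the shorter path).
H = 84 + 0.29 × (-30) = 75.3 → 75°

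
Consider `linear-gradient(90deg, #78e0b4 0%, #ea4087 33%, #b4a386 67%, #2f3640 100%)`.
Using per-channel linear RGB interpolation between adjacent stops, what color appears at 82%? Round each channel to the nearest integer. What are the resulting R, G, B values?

82% lies between the 67% and 100% stops, so the local fraction is t = (82 − 67)/(100 − 67) = 15/33 ≈ 0.4545.
#b4a386 → (180, 163, 134); #2f3640 → (47, 54, 64).
R = 180 + 0.4545 × (47 − 180) = 119.552 → 120
G = 163 + 0.4545 × (54 − 163) = 113.459 → 113
B = 134 + 0.4545 × (64 − 134) = 102.185 → 102

(120, 113, 102)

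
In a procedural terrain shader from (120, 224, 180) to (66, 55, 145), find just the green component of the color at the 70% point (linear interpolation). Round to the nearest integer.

106

G = 224 + 0.7 × (55 − 224) = 105.7 → 106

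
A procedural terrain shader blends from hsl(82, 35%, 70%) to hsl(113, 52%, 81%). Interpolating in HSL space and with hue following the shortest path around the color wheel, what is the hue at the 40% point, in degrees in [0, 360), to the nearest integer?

94

Hue arc: Δh = 113 − 82 = 31° (|Δh| ≤ 180, already the shorter path).
H = 82 + 0.4 × (31) = 94.4 → 94°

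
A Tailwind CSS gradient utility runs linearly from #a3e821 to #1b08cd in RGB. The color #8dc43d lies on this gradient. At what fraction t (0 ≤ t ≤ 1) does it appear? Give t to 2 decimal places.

Invert the lerp on the G channel (largest span, 224): t = (196 − 232) / (8 − 232) = -36/-224 = 0.16071.
Check on R: (141 − 163)/(27 − 163) = 0.1618 ✓

0.16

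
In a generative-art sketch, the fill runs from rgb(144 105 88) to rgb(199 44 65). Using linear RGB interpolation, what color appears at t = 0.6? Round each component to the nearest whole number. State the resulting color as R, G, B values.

(177, 68, 74)

R = 144 + 0.6 × (199 − 144) = 144 + 0.6 × 55 = 177 → 177
G = 105 + 0.6 × (44 − 105) = 105 + 0.6 × -61 = 68.4 → 68
B = 88 + 0.6 × (65 − 88) = 88 + 0.6 × -23 = 74.2 → 74
So the blended color is (177, 68, 74), about #b1444a.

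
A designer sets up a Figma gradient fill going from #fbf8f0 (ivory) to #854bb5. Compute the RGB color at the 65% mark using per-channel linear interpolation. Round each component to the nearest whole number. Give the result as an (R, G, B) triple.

(174, 136, 202)

#fbf8f0 → (251, 248, 240); #854bb5 → (133, 75, 181).
65% corresponds to t = 0.65.
R = 251 + 0.65 × (133 − 251) = 251 + 0.65 × -118 = 174.3 → 174
G = 248 + 0.65 × (75 − 248) = 248 + 0.65 × -173 = 135.55 → 136
B = 240 + 0.65 × (181 − 240) = 240 + 0.65 × -59 = 201.65 → 202
So the blended color is (174, 136, 202), about #ae88ca.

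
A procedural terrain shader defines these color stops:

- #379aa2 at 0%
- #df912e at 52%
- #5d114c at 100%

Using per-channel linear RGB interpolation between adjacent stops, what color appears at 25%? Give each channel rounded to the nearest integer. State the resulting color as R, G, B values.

25% lies between the 0% and 52% stops, so the local fraction is t = (25 − 0)/(52 − 0) = 25/52 ≈ 0.4808.
#379aa2 → (55, 154, 162); #df912e → (223, 145, 46).
R = 55 + 0.4808 × (223 − 55) = 135.774 → 136
G = 154 + 0.4808 × (145 − 154) = 149.673 → 150
B = 162 + 0.4808 × (46 − 162) = 106.227 → 106

(136, 150, 106)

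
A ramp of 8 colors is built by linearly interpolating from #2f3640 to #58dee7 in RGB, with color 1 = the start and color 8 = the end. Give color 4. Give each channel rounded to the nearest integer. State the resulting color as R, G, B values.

(65, 126, 136)

With 8 swatches and endpoints inclusive, swatch 4 sits at t = (4 − 1)/(8 − 1) = 3/7 ≈ 0.4286.
#2f3640 → (47, 54, 64); #58dee7 → (88, 222, 231).
R = 47 + 0.4286 × (88 − 47) = 64.573 → 65
G = 54 + 0.4286 × (222 − 54) = 126.005 → 126
B = 64 + 0.4286 × (231 − 64) = 135.576 → 136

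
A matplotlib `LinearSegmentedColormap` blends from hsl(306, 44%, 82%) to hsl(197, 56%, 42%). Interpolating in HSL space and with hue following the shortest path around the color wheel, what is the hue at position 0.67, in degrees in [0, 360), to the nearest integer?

Hue arc: Δh = 197 − 306 = -109° (|Δh| ≤ 180, already the shorter path).
H = 306 + 0.67 × (-109) = 232.97 → 233°

233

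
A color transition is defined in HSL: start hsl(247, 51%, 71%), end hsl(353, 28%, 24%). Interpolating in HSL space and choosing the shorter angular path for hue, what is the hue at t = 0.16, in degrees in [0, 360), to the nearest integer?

Hue arc: Δh = 353 − 247 = 106° (|Δh| ≤ 180, already the shorter path).
H = 247 + 0.16 × (106) = 263.96 → 264°

264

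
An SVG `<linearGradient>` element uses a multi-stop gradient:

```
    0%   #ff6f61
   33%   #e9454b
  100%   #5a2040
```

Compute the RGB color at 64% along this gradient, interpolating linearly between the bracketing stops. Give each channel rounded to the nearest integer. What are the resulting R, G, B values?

64% lies between the 33% and 100% stops, so the local fraction is t = (64 − 33)/(100 − 33) = 31/67 ≈ 0.4627.
#e9454b → (233, 69, 75); #5a2040 → (90, 32, 64).
R = 233 + 0.4627 × (90 − 233) = 166.834 → 167
G = 69 + 0.4627 × (32 − 69) = 51.88 → 52
B = 75 + 0.4627 × (64 − 75) = 69.91 → 70

(167, 52, 70)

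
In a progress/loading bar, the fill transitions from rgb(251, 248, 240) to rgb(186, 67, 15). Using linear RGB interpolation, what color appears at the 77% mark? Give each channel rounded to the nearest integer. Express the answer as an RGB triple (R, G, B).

77% corresponds to t = 0.77.
R = 251 + 0.77 × (186 − 251) = 251 + 0.77 × -65 = 200.95 → 201
G = 248 + 0.77 × (67 − 248) = 248 + 0.77 × -181 = 108.63 → 109
B = 240 + 0.77 × (15 − 240) = 240 + 0.77 × -225 = 66.75 → 67

(201, 109, 67)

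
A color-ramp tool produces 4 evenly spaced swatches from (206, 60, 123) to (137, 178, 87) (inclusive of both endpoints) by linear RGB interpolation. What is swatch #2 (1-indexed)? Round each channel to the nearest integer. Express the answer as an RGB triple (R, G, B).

With 4 swatches and endpoints inclusive, swatch 2 sits at t = (2 − 1)/(4 − 1) = 1/3 ≈ 0.3333.
R = 206 + 0.3333 × (137 − 206) = 183.002 → 183
G = 60 + 0.3333 × (178 − 60) = 99.329 → 99
B = 123 + 0.3333 × (87 − 123) = 111.001 → 111

(183, 99, 111)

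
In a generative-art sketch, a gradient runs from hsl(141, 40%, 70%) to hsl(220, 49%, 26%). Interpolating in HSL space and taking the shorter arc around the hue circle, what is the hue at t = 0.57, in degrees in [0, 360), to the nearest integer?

186

Hue arc: Δh = 220 − 141 = 79° (|Δh| ≤ 180, already the shorter path).
H = 141 + 0.57 × (79) = 186.03 → 186°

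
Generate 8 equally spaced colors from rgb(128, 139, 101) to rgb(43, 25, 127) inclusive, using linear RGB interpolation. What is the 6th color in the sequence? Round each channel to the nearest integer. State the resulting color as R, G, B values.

(67, 58, 120)

With 8 swatches and endpoints inclusive, swatch 6 sits at t = (6 − 1)/(8 − 1) = 5/7 ≈ 0.7143.
R = 128 + 0.7143 × (43 − 128) = 67.284 → 67
G = 139 + 0.7143 × (25 − 139) = 57.57 → 58
B = 101 + 0.7143 × (127 − 101) = 119.572 → 120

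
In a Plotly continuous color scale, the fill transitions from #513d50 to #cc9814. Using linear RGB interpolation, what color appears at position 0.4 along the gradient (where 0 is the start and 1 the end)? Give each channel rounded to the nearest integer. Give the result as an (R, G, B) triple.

#513d50 → (81, 61, 80); #cc9814 → (204, 152, 20).
R = 81 + 0.4 × (204 − 81) = 81 + 0.4 × 123 = 130.2 → 130
G = 61 + 0.4 × (152 − 61) = 61 + 0.4 × 91 = 97.4 → 97
B = 80 + 0.4 × (20 − 80) = 80 + 0.4 × -60 = 56 → 56
So the blended color is (130, 97, 56), about #826138.

(130, 97, 56)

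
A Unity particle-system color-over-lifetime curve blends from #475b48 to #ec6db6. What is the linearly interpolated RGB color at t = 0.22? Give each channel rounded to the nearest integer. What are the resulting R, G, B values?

#475b48 → (71, 91, 72); #ec6db6 → (236, 109, 182).
R = 71 + 0.22 × (236 − 71) = 71 + 0.22 × 165 = 107.3 → 107
G = 91 + 0.22 × (109 − 91) = 91 + 0.22 × 18 = 94.96 → 95
B = 72 + 0.22 × (182 − 72) = 72 + 0.22 × 110 = 96.2 → 96

(107, 95, 96)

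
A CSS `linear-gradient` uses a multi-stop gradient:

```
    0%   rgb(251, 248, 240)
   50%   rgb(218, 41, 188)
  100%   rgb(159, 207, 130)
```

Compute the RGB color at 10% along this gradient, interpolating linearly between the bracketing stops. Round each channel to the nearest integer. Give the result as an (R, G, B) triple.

10% lies between the 0% and 50% stops, so the local fraction is t = (10 − 0)/(50 − 0) = 10/50 ≈ 0.2.
R = 251 + 0.2 × (218 − 251) = 244.4 → 244
G = 248 + 0.2 × (41 − 248) = 206.6 → 207
B = 240 + 0.2 × (188 − 240) = 229.6 → 230

(244, 207, 230)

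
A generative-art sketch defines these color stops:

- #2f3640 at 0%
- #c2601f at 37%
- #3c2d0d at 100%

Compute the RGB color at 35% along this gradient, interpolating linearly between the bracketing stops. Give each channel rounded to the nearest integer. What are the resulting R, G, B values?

(186, 94, 33)

35% lies between the 0% and 37% stops, so the local fraction is t = (35 − 0)/(37 − 0) = 35/37 ≈ 0.9459.
#2f3640 → (47, 54, 64); #c2601f → (194, 96, 31).
R = 47 + 0.9459 × (194 − 47) = 186.047 → 186
G = 54 + 0.9459 × (96 − 54) = 93.728 → 94
B = 64 + 0.9459 × (31 − 64) = 32.785 → 33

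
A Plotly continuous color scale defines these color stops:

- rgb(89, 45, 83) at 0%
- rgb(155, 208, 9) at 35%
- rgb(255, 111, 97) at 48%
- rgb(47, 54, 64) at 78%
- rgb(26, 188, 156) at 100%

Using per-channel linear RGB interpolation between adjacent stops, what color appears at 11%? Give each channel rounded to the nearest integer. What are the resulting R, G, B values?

11% lies between the 0% and 35% stops, so the local fraction is t = (11 − 0)/(35 − 0) = 11/35 ≈ 0.3143.
R = 89 + 0.3143 × (155 − 89) = 109.744 → 110
G = 45 + 0.3143 × (208 − 45) = 96.231 → 96
B = 83 + 0.3143 × (9 − 83) = 59.742 → 60

(110, 96, 60)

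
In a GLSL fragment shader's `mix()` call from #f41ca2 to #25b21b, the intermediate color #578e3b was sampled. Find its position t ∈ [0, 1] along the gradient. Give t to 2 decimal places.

Invert the lerp on the R channel (largest span, 207): t = (87 − 244) / (37 − 244) = -157/-207 = 0.75845.
Check on G: (142 − 28)/(178 − 28) = 0.76 ✓

0.76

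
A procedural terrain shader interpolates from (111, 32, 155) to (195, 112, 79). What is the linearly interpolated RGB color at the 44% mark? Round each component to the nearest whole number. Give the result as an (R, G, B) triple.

(148, 67, 122)

44% corresponds to t = 0.44.
R = 111 + 0.44 × (195 − 111) = 111 + 0.44 × 84 = 147.96 → 148
G = 32 + 0.44 × (112 − 32) = 32 + 0.44 × 80 = 67.2 → 67
B = 155 + 0.44 × (79 − 155) = 155 + 0.44 × -76 = 121.56 → 122
So the blended color is (148, 67, 122), about #94437a.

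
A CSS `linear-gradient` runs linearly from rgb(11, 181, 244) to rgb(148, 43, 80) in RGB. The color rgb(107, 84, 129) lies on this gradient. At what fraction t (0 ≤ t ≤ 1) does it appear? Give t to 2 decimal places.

Invert the lerp on the B channel (largest span, 164): t = (129 − 244) / (80 − 244) = -115/-164 = 0.70122.
Check on R: (107 − 11)/(148 − 11) = 0.7007 ✓

0.70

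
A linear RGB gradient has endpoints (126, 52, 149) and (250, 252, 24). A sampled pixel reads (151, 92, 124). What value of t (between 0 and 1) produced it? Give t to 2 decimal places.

Invert the lerp on the G channel (largest span, 200): t = (92 − 52) / (252 − 52) = 40/200 = 0.2.
Check on R: (151 − 126)/(250 − 126) = 0.2016 ✓

0.20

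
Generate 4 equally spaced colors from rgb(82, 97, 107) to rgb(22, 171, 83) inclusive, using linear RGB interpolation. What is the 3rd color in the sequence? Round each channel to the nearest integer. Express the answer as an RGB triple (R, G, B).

With 4 swatches and endpoints inclusive, swatch 3 sits at t = (3 − 1)/(4 − 1) = 2/3 ≈ 0.6667.
R = 82 + 0.6667 × (22 − 82) = 41.998 → 42
G = 97 + 0.6667 × (171 − 97) = 146.336 → 146
B = 107 + 0.6667 × (83 − 107) = 90.999 → 91

(42, 146, 91)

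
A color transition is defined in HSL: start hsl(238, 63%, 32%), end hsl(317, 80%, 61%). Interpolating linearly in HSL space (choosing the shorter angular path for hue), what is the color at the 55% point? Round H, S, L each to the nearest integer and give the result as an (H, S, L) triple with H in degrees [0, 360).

Hue arc: Δh = 317 − 238 = 79° (|Δh| ≤ 180, already the shorter path).
H = 238 + 0.55 × (79) = 281.45 → 281°
S = 63 + 0.55 × (80 − 63) = 72.35 → 72%
L = 32 + 0.55 × (61 − 32) = 47.95 → 48%

(281, 72, 48)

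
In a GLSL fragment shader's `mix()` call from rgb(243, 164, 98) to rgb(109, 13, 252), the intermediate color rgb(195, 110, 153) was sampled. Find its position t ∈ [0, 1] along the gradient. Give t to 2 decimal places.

Invert the lerp on the B channel (largest span, 154): t = (153 − 98) / (252 − 98) = 55/154 = 0.35714.
Check on R: (195 − 243)/(109 − 243) = 0.3582 ✓

0.36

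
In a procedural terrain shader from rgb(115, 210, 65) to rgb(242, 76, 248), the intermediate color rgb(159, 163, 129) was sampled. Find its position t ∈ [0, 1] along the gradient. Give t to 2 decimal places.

0.35

Invert the lerp on the B channel (largest span, 183): t = (129 − 65) / (248 − 65) = 64/183 = 0.34973.
Check on R: (159 − 115)/(242 − 115) = 0.3465 ✓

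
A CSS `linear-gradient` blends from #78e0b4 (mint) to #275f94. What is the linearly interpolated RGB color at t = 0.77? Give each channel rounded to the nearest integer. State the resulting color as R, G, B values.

#78e0b4 → (120, 224, 180); #275f94 → (39, 95, 148).
R = 120 + 0.77 × (39 − 120) = 120 + 0.77 × -81 = 57.63 → 58
G = 224 + 0.77 × (95 − 224) = 224 + 0.77 × -129 = 124.67 → 125
B = 180 + 0.77 × (148 − 180) = 180 + 0.77 × -32 = 155.36 → 155

(58, 125, 155)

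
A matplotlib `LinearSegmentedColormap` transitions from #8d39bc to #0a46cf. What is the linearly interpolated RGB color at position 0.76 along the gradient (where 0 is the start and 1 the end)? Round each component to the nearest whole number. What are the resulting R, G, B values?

#8d39bc → (141, 57, 188); #0a46cf → (10, 70, 207).
R = 141 + 0.76 × (10 − 141) = 141 + 0.76 × -131 = 41.44 → 41
G = 57 + 0.76 × (70 − 57) = 57 + 0.76 × 13 = 66.88 → 67
B = 188 + 0.76 × (207 − 188) = 188 + 0.76 × 19 = 202.44 → 202

(41, 67, 202)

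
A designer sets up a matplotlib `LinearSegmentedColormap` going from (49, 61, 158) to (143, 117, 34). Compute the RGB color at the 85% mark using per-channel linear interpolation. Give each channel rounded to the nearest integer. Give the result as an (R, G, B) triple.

(129, 109, 53)

85% corresponds to t = 0.85.
R = 49 + 0.85 × (143 − 49) = 49 + 0.85 × 94 = 128.9 → 129
G = 61 + 0.85 × (117 − 61) = 61 + 0.85 × 56 = 108.6 → 109
B = 158 + 0.85 × (34 − 158) = 158 + 0.85 × -124 = 52.6 → 53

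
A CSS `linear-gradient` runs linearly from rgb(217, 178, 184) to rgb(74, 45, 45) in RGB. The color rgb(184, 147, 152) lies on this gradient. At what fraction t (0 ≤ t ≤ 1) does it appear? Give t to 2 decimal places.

0.23

Invert the lerp on the R channel (largest span, 143): t = (184 − 217) / (74 − 217) = -33/-143 = 0.23077.
Check on G: (147 − 178)/(45 − 178) = 0.2331 ✓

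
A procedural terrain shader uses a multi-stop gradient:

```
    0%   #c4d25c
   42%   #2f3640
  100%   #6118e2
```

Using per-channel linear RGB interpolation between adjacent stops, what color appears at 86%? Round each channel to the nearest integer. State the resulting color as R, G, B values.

86% lies between the 42% and 100% stops, so the local fraction is t = (86 − 42)/(100 − 42) = 44/58 ≈ 0.7586.
#2f3640 → (47, 54, 64); #6118e2 → (97, 24, 226).
R = 47 + 0.7586 × (97 − 47) = 84.93 → 85
G = 54 + 0.7586 × (24 − 54) = 31.242 → 31
B = 64 + 0.7586 × (226 − 64) = 186.893 → 187

(85, 31, 187)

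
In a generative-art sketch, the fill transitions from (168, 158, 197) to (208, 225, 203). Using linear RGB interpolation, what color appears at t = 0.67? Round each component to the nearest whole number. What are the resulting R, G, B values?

(195, 203, 201)

R = 168 + 0.67 × (208 − 168) = 168 + 0.67 × 40 = 194.8 → 195
G = 158 + 0.67 × (225 − 158) = 158 + 0.67 × 67 = 202.89 → 203
B = 197 + 0.67 × (203 − 197) = 197 + 0.67 × 6 = 201.02 → 201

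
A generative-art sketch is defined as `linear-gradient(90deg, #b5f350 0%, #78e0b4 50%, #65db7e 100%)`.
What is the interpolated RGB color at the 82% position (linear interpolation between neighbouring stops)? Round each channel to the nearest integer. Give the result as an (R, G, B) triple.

82% lies between the 50% and 100% stops, so the local fraction is t = (82 − 50)/(100 − 50) = 32/50 ≈ 0.64.
#78e0b4 → (120, 224, 180); #65db7e → (101, 219, 126).
R = 120 + 0.64 × (101 − 120) = 107.84 → 108
G = 224 + 0.64 × (219 − 224) = 220.8 → 221
B = 180 + 0.64 × (126 − 180) = 145.44 → 145

(108, 221, 145)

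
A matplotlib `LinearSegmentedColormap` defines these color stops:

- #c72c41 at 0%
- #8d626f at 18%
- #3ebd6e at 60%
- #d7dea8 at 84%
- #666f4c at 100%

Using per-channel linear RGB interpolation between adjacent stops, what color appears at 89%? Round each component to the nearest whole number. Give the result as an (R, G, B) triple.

(180, 187, 139)

89% lies between the 84% and 100% stops, so the local fraction is t = (89 − 84)/(100 − 84) = 5/16 ≈ 0.3125.
#d7dea8 → (215, 222, 168); #666f4c → (102, 111, 76).
R = 215 + 0.3125 × (102 − 215) = 179.688 → 180
G = 222 + 0.3125 × (111 − 222) = 187.312 → 187
B = 168 + 0.3125 × (76 − 168) = 139.25 → 139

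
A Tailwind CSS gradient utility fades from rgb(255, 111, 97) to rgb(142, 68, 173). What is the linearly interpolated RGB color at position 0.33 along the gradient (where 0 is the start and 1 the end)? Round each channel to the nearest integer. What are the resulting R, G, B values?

(218, 97, 122)

R = 255 + 0.33 × (142 − 255) = 255 + 0.33 × -113 = 217.71 → 218
G = 111 + 0.33 × (68 − 111) = 111 + 0.33 × -43 = 96.81 → 97
B = 97 + 0.33 × (173 − 97) = 97 + 0.33 × 76 = 122.08 → 122
So the blended color is (218, 97, 122), about #da617a.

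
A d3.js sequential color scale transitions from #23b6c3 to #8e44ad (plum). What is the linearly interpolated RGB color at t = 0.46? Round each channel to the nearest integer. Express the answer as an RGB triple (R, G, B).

#23b6c3 → (35, 182, 195); #8e44ad → (142, 68, 173).
R = 35 + 0.46 × (142 − 35) = 35 + 0.46 × 107 = 84.22 → 84
G = 182 + 0.46 × (68 − 182) = 182 + 0.46 × -114 = 129.56 → 130
B = 195 + 0.46 × (173 − 195) = 195 + 0.46 × -22 = 184.88 → 185
So the blended color is (84, 130, 185), about #5482b9.

(84, 130, 185)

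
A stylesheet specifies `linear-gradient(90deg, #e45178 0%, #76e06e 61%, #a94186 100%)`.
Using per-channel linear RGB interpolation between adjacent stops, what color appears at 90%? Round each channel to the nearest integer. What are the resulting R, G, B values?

(156, 106, 128)

90% lies between the 61% and 100% stops, so the local fraction is t = (90 − 61)/(100 − 61) = 29/39 ≈ 0.7436.
#76e06e → (118, 224, 110); #a94186 → (169, 65, 134).
R = 118 + 0.7436 × (169 − 118) = 155.924 → 156
G = 224 + 0.7436 × (65 − 224) = 105.768 → 106
B = 110 + 0.7436 × (134 − 110) = 127.846 → 128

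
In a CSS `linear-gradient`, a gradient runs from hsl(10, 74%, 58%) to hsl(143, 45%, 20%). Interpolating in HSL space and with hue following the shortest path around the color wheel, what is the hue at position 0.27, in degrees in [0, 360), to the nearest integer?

Hue arc: Δh = 143 − 10 = 133° (|Δh| ≤ 180, already the shorter path).
H = 10 + 0.27 × (133) = 45.91 → 46°

46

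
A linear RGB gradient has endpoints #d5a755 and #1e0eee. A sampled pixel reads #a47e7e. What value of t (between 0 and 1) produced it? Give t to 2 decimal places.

0.27

Invert the lerp on the R channel (largest span, 183): t = (164 − 213) / (30 − 213) = -49/-183 = 0.26776.
Check on G: (126 − 167)/(14 − 167) = 0.268 ✓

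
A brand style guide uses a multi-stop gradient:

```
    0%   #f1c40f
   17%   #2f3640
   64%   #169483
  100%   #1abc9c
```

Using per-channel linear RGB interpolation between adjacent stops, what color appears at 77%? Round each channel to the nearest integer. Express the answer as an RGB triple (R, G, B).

(23, 162, 140)

77% lies between the 64% and 100% stops, so the local fraction is t = (77 − 64)/(100 − 64) = 13/36 ≈ 0.3611.
#169483 → (22, 148, 131); #1abc9c → (26, 188, 156).
R = 22 + 0.3611 × (26 − 22) = 23.444 → 23
G = 148 + 0.3611 × (188 − 148) = 162.444 → 162
B = 131 + 0.3611 × (156 − 131) = 140.028 → 140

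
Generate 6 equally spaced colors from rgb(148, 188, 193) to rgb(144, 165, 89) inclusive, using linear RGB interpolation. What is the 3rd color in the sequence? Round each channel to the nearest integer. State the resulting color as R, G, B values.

With 6 swatches and endpoints inclusive, swatch 3 sits at t = (3 − 1)/(6 − 1) = 2/5 ≈ 0.4.
R = 148 + 0.4 × (144 − 148) = 146.4 → 146
G = 188 + 0.4 × (165 − 188) = 178.8 → 179
B = 193 + 0.4 × (89 − 193) = 151.4 → 151

(146, 179, 151)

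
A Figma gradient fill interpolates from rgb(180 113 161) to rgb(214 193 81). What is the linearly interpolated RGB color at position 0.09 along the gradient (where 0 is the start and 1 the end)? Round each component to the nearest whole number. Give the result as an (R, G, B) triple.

(183, 120, 154)

R = 180 + 0.09 × (214 − 180) = 180 + 0.09 × 34 = 183.06 → 183
G = 113 + 0.09 × (193 − 113) = 113 + 0.09 × 80 = 120.2 → 120
B = 161 + 0.09 × (81 − 161) = 161 + 0.09 × -80 = 153.8 → 154
So the blended color is (183, 120, 154), about #b7789a.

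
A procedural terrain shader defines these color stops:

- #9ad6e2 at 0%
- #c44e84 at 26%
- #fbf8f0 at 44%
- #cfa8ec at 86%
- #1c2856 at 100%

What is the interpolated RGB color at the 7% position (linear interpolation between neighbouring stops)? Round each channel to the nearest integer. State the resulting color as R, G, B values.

(165, 177, 201)

7% lies between the 0% and 26% stops, so the local fraction is t = (7 − 0)/(26 − 0) = 7/26 ≈ 0.2692.
#9ad6e2 → (154, 214, 226); #c44e84 → (196, 78, 132).
R = 154 + 0.2692 × (196 − 154) = 165.306 → 165
G = 214 + 0.2692 × (78 − 214) = 177.389 → 177
B = 226 + 0.2692 × (132 − 226) = 200.695 → 201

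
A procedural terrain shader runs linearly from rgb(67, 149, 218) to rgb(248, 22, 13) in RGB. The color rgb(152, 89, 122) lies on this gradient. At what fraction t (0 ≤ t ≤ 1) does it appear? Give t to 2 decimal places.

0.47

Invert the lerp on the B channel (largest span, 205): t = (122 − 218) / (13 − 218) = -96/-205 = 0.46829.
Check on R: (152 − 67)/(248 − 67) = 0.4696 ✓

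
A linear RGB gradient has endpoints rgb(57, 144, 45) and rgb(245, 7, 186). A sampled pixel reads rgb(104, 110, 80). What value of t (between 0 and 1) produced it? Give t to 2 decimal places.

Invert the lerp on the R channel (largest span, 188): t = (104 − 57) / (245 − 57) = 47/188 = 0.25.
Check on G: (110 − 144)/(7 − 144) = 0.2482 ✓

0.25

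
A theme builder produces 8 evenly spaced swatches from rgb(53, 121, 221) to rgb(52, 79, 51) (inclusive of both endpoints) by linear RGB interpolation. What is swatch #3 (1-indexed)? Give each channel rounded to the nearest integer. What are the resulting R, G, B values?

With 8 swatches and endpoints inclusive, swatch 3 sits at t = (3 − 1)/(8 − 1) = 2/7 ≈ 0.2857.
R = 53 + 0.2857 × (52 − 53) = 52.714 → 53
G = 121 + 0.2857 × (79 − 121) = 109.001 → 109
B = 221 + 0.2857 × (51 − 221) = 172.431 → 172

(53, 109, 172)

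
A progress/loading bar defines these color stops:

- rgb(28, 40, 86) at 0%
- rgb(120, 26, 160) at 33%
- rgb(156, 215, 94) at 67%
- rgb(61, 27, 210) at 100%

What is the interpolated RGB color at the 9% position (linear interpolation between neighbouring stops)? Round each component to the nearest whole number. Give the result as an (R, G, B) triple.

9% lies between the 0% and 33% stops, so the local fraction is t = (9 − 0)/(33 − 0) = 9/33 ≈ 0.2727.
R = 28 + 0.2727 × (120 − 28) = 53.088 → 53
G = 40 + 0.2727 × (26 − 40) = 36.182 → 36
B = 86 + 0.2727 × (160 − 86) = 106.18 → 106

(53, 36, 106)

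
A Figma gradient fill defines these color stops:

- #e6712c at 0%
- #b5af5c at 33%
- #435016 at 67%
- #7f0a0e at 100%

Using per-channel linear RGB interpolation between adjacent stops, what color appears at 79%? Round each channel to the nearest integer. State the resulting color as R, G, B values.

79% lies between the 67% and 100% stops, so the local fraction is t = (79 − 67)/(100 − 67) = 12/33 ≈ 0.3636.
#435016 → (67, 80, 22); #7f0a0e → (127, 10, 14).
R = 67 + 0.3636 × (127 − 67) = 88.816 → 89
G = 80 + 0.3636 × (10 − 80) = 54.548 → 55
B = 22 + 0.3636 × (14 − 22) = 19.091 → 19

(89, 55, 19)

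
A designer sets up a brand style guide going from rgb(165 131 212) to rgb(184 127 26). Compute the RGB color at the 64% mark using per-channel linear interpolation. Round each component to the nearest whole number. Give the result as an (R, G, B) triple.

64% corresponds to t = 0.64.
R = 165 + 0.64 × (184 − 165) = 165 + 0.64 × 19 = 177.16 → 177
G = 131 + 0.64 × (127 − 131) = 131 + 0.64 × -4 = 128.44 → 128
B = 212 + 0.64 × (26 − 212) = 212 + 0.64 × -186 = 92.96 → 93

(177, 128, 93)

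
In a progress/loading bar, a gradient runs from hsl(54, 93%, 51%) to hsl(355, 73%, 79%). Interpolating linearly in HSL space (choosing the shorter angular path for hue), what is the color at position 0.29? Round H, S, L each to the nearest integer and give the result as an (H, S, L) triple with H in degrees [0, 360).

Hue: 355 − 54 = 301°, but |301| > 180 so the shorter arc goes the other way: Δh = 301 − 360 = -59°.
H = 54 + 0.29 × (-59) = 36.89 → 37°
S = 93 + 0.29 × (73 − 93) = 87.2 → 87%
L = 51 + 0.29 × (79 − 51) = 59.12 → 59%

(37, 87, 59)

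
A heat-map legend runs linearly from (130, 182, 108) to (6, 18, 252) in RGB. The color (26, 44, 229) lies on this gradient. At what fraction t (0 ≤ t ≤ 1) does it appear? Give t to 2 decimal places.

0.84

Invert the lerp on the G channel (largest span, 164): t = (44 − 182) / (18 − 182) = -138/-164 = 0.84146.
Check on R: (26 − 130)/(6 − 130) = 0.8387 ✓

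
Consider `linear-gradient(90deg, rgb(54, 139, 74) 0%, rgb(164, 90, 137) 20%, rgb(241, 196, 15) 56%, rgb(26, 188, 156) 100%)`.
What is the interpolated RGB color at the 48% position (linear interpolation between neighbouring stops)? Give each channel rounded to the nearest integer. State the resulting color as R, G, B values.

(224, 172, 42)

48% lies between the 20% and 56% stops, so the local fraction is t = (48 − 20)/(56 − 20) = 28/36 ≈ 0.7778.
R = 164 + 0.7778 × (241 − 164) = 223.891 → 224
G = 90 + 0.7778 × (196 − 90) = 172.447 → 172
B = 137 + 0.7778 × (15 − 137) = 42.108 → 42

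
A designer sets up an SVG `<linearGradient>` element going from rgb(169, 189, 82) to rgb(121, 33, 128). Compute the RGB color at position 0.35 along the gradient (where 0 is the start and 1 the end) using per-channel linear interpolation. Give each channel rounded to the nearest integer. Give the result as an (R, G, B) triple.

R = 169 + 0.35 × (121 − 169) = 169 + 0.35 × -48 = 152.2 → 152
G = 189 + 0.35 × (33 − 189) = 189 + 0.35 × -156 = 134.4 → 134
B = 82 + 0.35 × (128 − 82) = 82 + 0.35 × 46 = 98.1 → 98

(152, 134, 98)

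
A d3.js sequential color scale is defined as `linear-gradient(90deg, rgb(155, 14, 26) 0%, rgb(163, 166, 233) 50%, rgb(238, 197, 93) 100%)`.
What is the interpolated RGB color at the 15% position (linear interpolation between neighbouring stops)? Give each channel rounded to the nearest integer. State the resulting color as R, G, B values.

(157, 60, 88)

15% lies between the 0% and 50% stops, so the local fraction is t = (15 − 0)/(50 − 0) = 15/50 ≈ 0.3.
R = 155 + 0.3 × (163 − 155) = 157.4 → 157
G = 14 + 0.3 × (166 − 14) = 59.6 → 60
B = 26 + 0.3 × (233 − 26) = 88.1 → 88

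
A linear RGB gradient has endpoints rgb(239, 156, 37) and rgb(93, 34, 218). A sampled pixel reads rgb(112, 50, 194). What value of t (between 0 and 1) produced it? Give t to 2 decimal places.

Invert the lerp on the B channel (largest span, 181): t = (194 − 37) / (218 − 37) = 157/181 = 0.8674.
Check on R: (112 − 239)/(93 − 239) = 0.8699 ✓

0.87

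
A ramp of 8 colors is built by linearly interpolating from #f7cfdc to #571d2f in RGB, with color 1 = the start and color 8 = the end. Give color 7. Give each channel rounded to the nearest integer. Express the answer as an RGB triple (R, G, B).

(110, 54, 72)

With 8 swatches and endpoints inclusive, swatch 7 sits at t = (7 − 1)/(8 − 1) = 6/7 ≈ 0.8571.
#f7cfdc → (247, 207, 220); #571d2f → (87, 29, 47).
R = 247 + 0.8571 × (87 − 247) = 109.864 → 110
G = 207 + 0.8571 × (29 − 207) = 54.436 → 54
B = 220 + 0.8571 × (47 − 220) = 71.722 → 72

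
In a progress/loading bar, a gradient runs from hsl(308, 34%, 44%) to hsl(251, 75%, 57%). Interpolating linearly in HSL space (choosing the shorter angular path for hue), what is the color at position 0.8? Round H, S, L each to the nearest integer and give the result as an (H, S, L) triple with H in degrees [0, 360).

Hue arc: Δh = 251 − 308 = -57° (|Δh| ≤ 180, already the shorter path).
H = 308 + 0.8 × (-57) = 262.4 → 262°
S = 34 + 0.8 × (75 − 34) = 66.8 → 67%
L = 44 + 0.8 × (57 − 44) = 54.4 → 54%

(262, 67, 54)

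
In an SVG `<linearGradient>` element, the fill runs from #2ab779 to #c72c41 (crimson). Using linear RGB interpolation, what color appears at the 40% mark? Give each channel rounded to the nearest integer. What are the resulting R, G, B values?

#2ab779 → (42, 183, 121); #c72c41 → (199, 44, 65).
40% corresponds to t = 0.4.
R = 42 + 0.4 × (199 − 42) = 42 + 0.4 × 157 = 104.8 → 105
G = 183 + 0.4 × (44 − 183) = 183 + 0.4 × -139 = 127.4 → 127
B = 121 + 0.4 × (65 − 121) = 121 + 0.4 × -56 = 98.6 → 99
So the blended color is (105, 127, 99), about #697f63.

(105, 127, 99)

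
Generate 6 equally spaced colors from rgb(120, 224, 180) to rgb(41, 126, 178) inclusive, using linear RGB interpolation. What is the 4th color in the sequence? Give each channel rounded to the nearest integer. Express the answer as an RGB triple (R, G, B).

With 6 swatches and endpoints inclusive, swatch 4 sits at t = (4 − 1)/(6 − 1) = 3/5 ≈ 0.6.
R = 120 + 0.6 × (41 − 120) = 72.6 → 73
G = 224 + 0.6 × (126 − 224) = 165.2 → 165
B = 180 + 0.6 × (178 − 180) = 178.8 → 179

(73, 165, 179)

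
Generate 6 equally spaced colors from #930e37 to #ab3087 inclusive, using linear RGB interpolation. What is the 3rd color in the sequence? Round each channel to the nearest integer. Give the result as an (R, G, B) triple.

(157, 28, 87)

With 6 swatches and endpoints inclusive, swatch 3 sits at t = (3 − 1)/(6 − 1) = 2/5 ≈ 0.4.
#930e37 → (147, 14, 55); #ab3087 → (171, 48, 135).
R = 147 + 0.4 × (171 − 147) = 156.6 → 157
G = 14 + 0.4 × (48 − 14) = 27.6 → 28
B = 55 + 0.4 × (135 − 55) = 87 → 87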